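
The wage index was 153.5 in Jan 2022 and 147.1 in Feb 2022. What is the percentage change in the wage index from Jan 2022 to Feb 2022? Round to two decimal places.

Change = (147.1 − 153.5) / 153.5 × 100
       = -6.4 / 153.5 × 100 = -4.1694%

-4.17%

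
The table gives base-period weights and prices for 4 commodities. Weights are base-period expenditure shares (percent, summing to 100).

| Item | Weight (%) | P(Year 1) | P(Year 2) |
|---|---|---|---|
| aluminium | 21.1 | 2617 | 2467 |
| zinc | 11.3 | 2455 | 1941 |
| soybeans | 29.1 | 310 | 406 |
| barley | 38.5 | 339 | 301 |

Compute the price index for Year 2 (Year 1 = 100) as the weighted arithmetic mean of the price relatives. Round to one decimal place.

101.1

aluminium: 21.1 × (2467/2617) = 21.1 × 0.942682 = 19.8906
zinc: 11.3 × (1941/2455) = 11.3 × 0.790631 = 8.9341
soybeans: 29.1 × (406/310) = 29.1 × 1.309677 = 38.1116
barley: 38.5 × (301/339) = 38.5 × 0.887906 = 34.1844
Index = Σ wᵢ·(p₁ᵢ/p₀ᵢ) = 19.8906 + 8.9341 + 38.1116 + 34.1844 = 101.1207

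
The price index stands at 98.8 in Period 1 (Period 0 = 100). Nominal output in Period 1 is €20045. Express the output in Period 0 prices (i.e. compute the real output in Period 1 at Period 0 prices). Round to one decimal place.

Real = Nominal ÷ (Index/100) = 20045 ÷ (98.8/100)
     = 20045 ÷ 0.988 = 20288.4615

20288.5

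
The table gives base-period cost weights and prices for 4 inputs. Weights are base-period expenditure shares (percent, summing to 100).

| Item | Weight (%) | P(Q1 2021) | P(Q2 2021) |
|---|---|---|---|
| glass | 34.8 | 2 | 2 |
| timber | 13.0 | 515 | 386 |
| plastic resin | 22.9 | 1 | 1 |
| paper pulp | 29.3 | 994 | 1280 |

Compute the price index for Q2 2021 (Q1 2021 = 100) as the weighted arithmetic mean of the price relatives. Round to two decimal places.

glass: 34.8 × (2/2) = 34.8 × 1.000000 = 34.8000
timber: 13.0 × (386/515) = 13.0 × 0.749515 = 9.7437
plastic resin: 22.9 × (1/1) = 22.9 × 1.000000 = 22.9000
paper pulp: 29.3 × (1280/994) = 29.3 × 1.287726 = 37.7304
Index = Σ wᵢ·(p₁ᵢ/p₀ᵢ) = 34.8000 + 9.7437 + 22.9000 + 37.7304 = 105.1741

105.17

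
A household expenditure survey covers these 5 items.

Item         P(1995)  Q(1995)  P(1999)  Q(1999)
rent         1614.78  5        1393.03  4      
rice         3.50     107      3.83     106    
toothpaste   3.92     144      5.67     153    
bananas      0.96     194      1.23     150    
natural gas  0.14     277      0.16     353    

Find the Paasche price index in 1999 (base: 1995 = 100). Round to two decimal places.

92.96

Paasche price index uses current-period quantities as weights.
ΣP(1999)·Q(1999) = 1393.03×4 + 3.83×106 + 5.67×153 + 1.23×150 + 0.16×353 = 5572.12 + 405.98 + 867.51 + 184.5 + 56.48 = 7086.59
ΣP(1995)·Q(1999) = 1614.78×4 + 3.50×106 + 3.92×153 + 0.96×150 + 0.14×353 = 6459.12 + 371 + 599.76 + 144 + 49.42 = 7623.3
Index = 7086.59 / 7623.3 × 100 = 92.9596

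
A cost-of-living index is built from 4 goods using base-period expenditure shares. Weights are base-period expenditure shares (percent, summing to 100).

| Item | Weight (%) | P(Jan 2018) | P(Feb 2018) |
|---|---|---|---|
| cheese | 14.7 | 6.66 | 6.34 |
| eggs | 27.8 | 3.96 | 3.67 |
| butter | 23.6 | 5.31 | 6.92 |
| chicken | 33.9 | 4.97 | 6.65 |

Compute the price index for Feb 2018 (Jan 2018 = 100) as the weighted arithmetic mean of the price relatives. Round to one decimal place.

cheese: 14.7 × (6.34/6.66) = 14.7 × 0.951952 = 13.9937
eggs: 27.8 × (3.67/3.96) = 27.8 × 0.926768 = 25.7641
butter: 23.6 × (6.92/5.31) = 23.6 × 1.303202 = 30.7556
chicken: 33.9 × (6.65/4.97) = 33.9 × 1.338028 = 45.3592
Index = Σ wᵢ·(p₁ᵢ/p₀ᵢ) = 13.9937 + 25.7641 + 30.7556 + 45.3592 = 115.8725

115.9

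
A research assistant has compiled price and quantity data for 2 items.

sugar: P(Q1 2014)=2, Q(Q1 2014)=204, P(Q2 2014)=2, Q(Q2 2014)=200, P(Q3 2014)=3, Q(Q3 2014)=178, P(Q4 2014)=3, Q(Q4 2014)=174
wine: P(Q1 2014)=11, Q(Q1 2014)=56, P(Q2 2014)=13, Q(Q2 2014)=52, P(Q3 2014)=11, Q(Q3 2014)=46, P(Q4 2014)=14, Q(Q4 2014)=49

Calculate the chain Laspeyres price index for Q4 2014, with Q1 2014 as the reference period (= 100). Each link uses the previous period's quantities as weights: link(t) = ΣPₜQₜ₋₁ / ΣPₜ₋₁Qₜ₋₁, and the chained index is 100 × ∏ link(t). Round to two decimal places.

136.87

Link Q1 2014→Q2 2014:
ΣP(Q2 2014)Q(Q1 2014) = 2×204 + 13×56 = 408 + 728 = 1136
ΣP(Q1 2014)Q(Q1 2014) = 2×204 + 11×56 = 408 + 616 = 1024
link = 1136/1024 = 1.109375
Link Q2 2014→Q3 2014:
ΣP(Q3 2014)Q(Q2 2014) = 3×200 + 11×52 = 600 + 572 = 1172
ΣP(Q2 2014)Q(Q2 2014) = 2×200 + 13×52 = 400 + 676 = 1076
link = 1172/1076 = 1.089219
Link Q3 2014→Q4 2014:
ΣP(Q4 2014)Q(Q3 2014) = 3×178 + 14×46 = 534 + 644 = 1178
ΣP(Q3 2014)Q(Q3 2014) = 3×178 + 11×46 = 534 + 506 = 1040
link = 1178/1040 = 1.132692
Chained index = 100 × 1.109375 × 1.089219 × 1.132692 = 136.8692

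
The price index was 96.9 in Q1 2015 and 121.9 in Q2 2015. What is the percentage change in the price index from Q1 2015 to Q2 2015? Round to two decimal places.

Change = (121.9 − 96.9) / 96.9 × 100
       = 25.0 / 96.9 × 100 = 25.7998%

25.80%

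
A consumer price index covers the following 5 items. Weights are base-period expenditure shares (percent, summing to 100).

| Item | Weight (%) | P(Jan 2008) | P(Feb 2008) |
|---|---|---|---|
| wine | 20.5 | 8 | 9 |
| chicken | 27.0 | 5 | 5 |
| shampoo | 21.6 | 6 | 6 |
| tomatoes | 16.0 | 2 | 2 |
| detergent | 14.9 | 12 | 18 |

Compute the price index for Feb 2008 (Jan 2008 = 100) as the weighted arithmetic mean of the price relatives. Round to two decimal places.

wine: 20.5 × (9/8) = 20.5 × 1.125000 = 23.0625
chicken: 27.0 × (5/5) = 27.0 × 1.000000 = 27.0000
shampoo: 21.6 × (6/6) = 21.6 × 1.000000 = 21.6000
tomatoes: 16.0 × (2/2) = 16.0 × 1.000000 = 16.0000
detergent: 14.9 × (18/12) = 14.9 × 1.500000 = 22.3500
Index = Σ wᵢ·(p₁ᵢ/p₀ᵢ) = 23.0625 + 27.0000 + 21.6000 + 16.0000 + 22.3500 = 110.0125

110.01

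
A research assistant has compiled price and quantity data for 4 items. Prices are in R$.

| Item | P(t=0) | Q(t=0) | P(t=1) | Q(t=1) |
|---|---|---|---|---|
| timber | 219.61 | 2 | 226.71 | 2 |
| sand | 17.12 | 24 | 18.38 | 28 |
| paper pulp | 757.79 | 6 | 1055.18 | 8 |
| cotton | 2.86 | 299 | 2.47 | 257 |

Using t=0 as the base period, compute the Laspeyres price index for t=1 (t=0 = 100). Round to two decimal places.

127.39

Laspeyres price index uses base-period quantities as weights.
ΣP(t=1)·Q(t=0) = 226.71×2 + 18.38×24 + 1055.18×6 + 2.47×299 = 453.42 + 441.12 + 6331.08 + 738.53 = 7964.15
ΣP(t=0)·Q(t=0) = 219.61×2 + 17.12×24 + 757.79×6 + 2.86×299 = 439.22 + 410.88 + 4546.74 + 855.14 = 6251.98
Index = 7964.15 / 6251.98 × 100 = 127.3860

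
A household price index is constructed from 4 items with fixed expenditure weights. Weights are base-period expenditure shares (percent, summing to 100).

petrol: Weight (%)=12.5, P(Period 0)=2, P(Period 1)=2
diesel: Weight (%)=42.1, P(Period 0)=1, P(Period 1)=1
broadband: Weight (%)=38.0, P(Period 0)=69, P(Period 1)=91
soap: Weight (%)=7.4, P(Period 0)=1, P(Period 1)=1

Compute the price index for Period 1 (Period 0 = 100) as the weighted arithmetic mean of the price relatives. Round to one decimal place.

petrol: 12.5 × (2/2) = 12.5 × 1.000000 = 12.5000
diesel: 42.1 × (1/1) = 42.1 × 1.000000 = 42.1000
broadband: 38.0 × (91/69) = 38.0 × 1.318841 = 50.1159
soap: 7.4 × (1/1) = 7.4 × 1.000000 = 7.4000
Index = Σ wᵢ·(p₁ᵢ/p₀ᵢ) = 12.5000 + 42.1000 + 50.1159 + 7.4000 = 112.1159

112.1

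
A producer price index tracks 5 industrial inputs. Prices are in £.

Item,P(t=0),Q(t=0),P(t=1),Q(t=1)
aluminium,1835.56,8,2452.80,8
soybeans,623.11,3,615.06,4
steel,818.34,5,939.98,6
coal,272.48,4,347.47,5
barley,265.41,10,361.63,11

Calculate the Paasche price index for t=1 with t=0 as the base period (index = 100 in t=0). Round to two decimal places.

126.81

Paasche price index uses current-period quantities as weights.
ΣP(t=1)·Q(t=1) = 2452.80×8 + 615.06×4 + 939.98×6 + 347.47×5 + 361.63×11 = 19622.4 + 2460.24 + 5639.88 + 1737.35 + 3977.93 = 33437.8
ΣP(t=0)·Q(t=1) = 1835.56×8 + 623.11×4 + 818.34×6 + 272.48×5 + 265.41×11 = 14684.48 + 2492.44 + 4910.04 + 1362.4 + 2919.51 = 26368.87
Index = 33437.8 / 26368.87 × 100 = 126.8079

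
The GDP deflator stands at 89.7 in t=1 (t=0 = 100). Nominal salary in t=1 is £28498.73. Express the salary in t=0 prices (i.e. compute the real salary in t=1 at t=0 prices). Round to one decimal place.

31771.2

Real = Nominal ÷ (Index/100) = 28498.73 ÷ (89.7/100)
     = 28498.73 ÷ 0.897 = 31771.1594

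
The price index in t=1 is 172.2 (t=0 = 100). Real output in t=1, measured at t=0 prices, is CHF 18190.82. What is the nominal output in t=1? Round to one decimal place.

Nominal = Real × (Index/100) = 18190.82 × (172.2/100)
        = 18190.82 × 1.722 = 31324.5920

31324.6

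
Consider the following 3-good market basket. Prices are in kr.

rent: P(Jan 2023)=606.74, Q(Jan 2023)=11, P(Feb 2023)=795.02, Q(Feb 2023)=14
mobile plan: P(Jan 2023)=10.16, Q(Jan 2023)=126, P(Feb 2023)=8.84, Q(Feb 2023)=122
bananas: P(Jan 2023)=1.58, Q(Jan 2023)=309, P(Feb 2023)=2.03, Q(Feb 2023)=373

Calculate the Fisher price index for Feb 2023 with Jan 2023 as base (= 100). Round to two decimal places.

Laspeyres component (base-period weights):
ΣP(Feb 2023)Q(Jan 2023) = 795.02×11 + 8.84×126 + 2.03×309 = 8745.22 + 1113.84 + 627.27 = 10486.33
ΣP(Jan 2023)Q(Jan 2023) = 606.74×11 + 10.16×126 + 1.58×309 = 6674.14 + 1280.16 + 488.22 = 8442.52
L = 10486.33 / 8442.52 × 100 = 124.2085
Paasche component (current-period weights):
ΣP(Feb 2023)Q(Feb 2023) = 795.02×14 + 8.84×122 + 2.03×373 = 11130.28 + 1078.48 + 757.19 = 12965.95
ΣP(Jan 2023)Q(Feb 2023) = 606.74×14 + 10.16×122 + 1.58×373 = 8494.36 + 1239.52 + 589.34 = 10323.22
P = 12965.95 / 10323.22 × 100 = 125.5999
Fisher = √(L × P) = √(124.2085 × 125.5999) = 124.9023

124.90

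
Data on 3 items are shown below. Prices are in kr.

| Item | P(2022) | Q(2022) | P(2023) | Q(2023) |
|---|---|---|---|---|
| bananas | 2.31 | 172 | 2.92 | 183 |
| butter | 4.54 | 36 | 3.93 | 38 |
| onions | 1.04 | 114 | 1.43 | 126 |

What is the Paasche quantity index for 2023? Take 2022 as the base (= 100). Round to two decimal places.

107.08

Paasche quantity index uses current-period prices as weights.
ΣP(2023)·Q(2023) = 2.92×183 + 3.93×38 + 1.43×126 = 534.36 + 149.34 + 180.18 = 863.88
ΣP(2023)·Q(2022) = 2.92×172 + 3.93×36 + 1.43×114 = 502.24 + 141.48 + 163.02 = 806.74
Index = 863.88 / 806.74 × 100 = 107.0828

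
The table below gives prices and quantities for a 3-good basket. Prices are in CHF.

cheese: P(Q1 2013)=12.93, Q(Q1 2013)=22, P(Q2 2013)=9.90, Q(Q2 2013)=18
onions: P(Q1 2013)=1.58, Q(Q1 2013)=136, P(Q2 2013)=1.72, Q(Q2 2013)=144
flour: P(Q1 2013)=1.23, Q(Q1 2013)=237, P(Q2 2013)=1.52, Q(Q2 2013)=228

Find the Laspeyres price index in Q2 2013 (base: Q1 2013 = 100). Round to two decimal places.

Laspeyres price index uses base-period quantities as weights.
ΣP(Q2 2013)·Q(Q1 2013) = 9.90×22 + 1.72×136 + 1.52×237 = 217.8 + 233.92 + 360.24 = 811.96
ΣP(Q1 2013)·Q(Q1 2013) = 12.93×22 + 1.58×136 + 1.23×237 = 284.46 + 214.88 + 291.51 = 790.85
Index = 811.96 / 790.85 × 100 = 102.6693

102.67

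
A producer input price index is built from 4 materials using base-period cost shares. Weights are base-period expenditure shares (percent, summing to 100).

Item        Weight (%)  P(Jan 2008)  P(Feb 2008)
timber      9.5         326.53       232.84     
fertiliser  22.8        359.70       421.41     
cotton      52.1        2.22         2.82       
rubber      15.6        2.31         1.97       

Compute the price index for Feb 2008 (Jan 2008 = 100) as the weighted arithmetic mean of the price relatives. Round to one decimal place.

113.0

timber: 9.5 × (232.84/326.53) = 9.5 × 0.713074 = 6.7742
fertiliser: 22.8 × (421.41/359.70) = 22.8 × 1.171560 = 26.7116
cotton: 52.1 × (2.82/2.22) = 52.1 × 1.270270 = 66.1811
rubber: 15.6 × (1.97/2.31) = 15.6 × 0.852814 = 13.3039
Index = Σ wᵢ·(p₁ᵢ/p₀ᵢ) = 6.7742 + 26.7116 + 66.1811 + 13.3039 = 112.9707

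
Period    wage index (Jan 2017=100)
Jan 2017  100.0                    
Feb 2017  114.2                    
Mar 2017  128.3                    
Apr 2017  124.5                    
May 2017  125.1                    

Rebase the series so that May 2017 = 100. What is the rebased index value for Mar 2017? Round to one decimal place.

102.6

Rebased(Mar 2017) = 128.3 / 125.1 × 100 = 102.5580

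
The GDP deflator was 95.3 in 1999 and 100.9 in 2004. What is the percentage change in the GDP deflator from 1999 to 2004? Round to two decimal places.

Change = (100.9 − 95.3) / 95.3 × 100
       = 5.6 / 95.3 × 100 = 5.8762%

5.88%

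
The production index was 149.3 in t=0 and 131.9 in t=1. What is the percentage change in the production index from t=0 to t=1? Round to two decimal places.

Change = (131.9 − 149.3) / 149.3 × 100
       = -17.4 / 149.3 × 100 = -11.6544%

-11.65%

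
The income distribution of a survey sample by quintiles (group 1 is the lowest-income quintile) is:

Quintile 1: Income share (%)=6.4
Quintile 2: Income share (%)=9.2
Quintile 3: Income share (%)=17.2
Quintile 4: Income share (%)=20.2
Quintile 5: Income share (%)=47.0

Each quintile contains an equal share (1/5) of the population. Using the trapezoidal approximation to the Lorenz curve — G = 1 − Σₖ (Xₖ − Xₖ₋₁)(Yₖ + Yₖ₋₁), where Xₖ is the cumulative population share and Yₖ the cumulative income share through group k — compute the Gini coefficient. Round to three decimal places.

0.369

Cumulative income shares Yₖ: 0.0640, 0.1560, 0.3280, 0.5300, 1.0000
Σ (Xₖ−Xₖ₋₁)(Yₖ+Yₖ₋₁) = (1/5)(0.0640+0.0000) + (1/5)(0.1560+0.0640) + (1/5)(0.3280+0.1560) + (1/5)(0.5300+0.3280) + (1/5)(1.0000+0.5300)
  = 0.0128 + 0.0440 + 0.0968 + 0.1716 + 0.3060 = 0.6312
G = 1 − 0.6312 = 0.3688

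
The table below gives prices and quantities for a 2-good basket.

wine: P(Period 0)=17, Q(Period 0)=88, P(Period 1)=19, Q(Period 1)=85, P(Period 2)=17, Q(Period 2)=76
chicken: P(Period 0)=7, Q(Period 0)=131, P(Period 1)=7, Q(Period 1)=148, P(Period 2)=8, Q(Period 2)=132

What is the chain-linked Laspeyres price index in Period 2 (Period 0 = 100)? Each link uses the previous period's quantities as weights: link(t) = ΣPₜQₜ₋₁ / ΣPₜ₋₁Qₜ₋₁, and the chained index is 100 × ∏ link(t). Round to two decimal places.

106.40

Link Period 0→Period 1:
ΣP(Period 1)Q(Period 0) = 19×88 + 7×131 = 1672 + 917 = 2589
ΣP(Period 0)Q(Period 0) = 17×88 + 7×131 = 1496 + 917 = 2413
link = 2589/2413 = 1.072938
Link Period 1→Period 2:
ΣP(Period 2)Q(Period 1) = 17×85 + 8×148 = 1445 + 1184 = 2629
ΣP(Period 1)Q(Period 1) = 19×85 + 7×148 = 1615 + 1036 = 2651
link = 2629/2651 = 0.991701
Chained index = 100 × 1.072938 × 0.991701 = 106.4034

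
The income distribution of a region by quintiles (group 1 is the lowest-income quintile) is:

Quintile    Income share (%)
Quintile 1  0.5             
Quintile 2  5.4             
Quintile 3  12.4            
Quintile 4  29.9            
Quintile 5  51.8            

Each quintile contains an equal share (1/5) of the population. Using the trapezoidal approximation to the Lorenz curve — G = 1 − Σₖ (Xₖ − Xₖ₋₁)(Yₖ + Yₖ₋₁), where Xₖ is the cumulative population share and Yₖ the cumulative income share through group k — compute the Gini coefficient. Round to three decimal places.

0.508

Cumulative income shares Yₖ: 0.0050, 0.0590, 0.1830, 0.4820, 1.0000
Σ (Xₖ−Xₖ₋₁)(Yₖ+Yₖ₋₁) = (1/5)(0.0050+0.0000) + (1/5)(0.0590+0.0050) + (1/5)(0.1830+0.0590) + (1/5)(0.4820+0.1830) + (1/5)(1.0000+0.4820)
  = 0.0010 + 0.0128 + 0.0484 + 0.1330 + 0.2964 = 0.4916
G = 1 − 0.4916 = 0.5084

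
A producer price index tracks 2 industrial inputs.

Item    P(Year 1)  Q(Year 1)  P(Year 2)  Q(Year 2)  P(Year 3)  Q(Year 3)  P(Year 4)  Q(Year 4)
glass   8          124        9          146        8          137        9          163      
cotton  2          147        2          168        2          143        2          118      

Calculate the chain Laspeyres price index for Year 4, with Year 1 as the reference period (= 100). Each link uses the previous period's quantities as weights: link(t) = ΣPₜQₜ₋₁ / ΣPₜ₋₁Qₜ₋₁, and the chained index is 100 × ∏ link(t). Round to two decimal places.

109.85

Link Year 1→Year 2:
ΣP(Year 2)Q(Year 1) = 9×124 + 2×147 = 1116 + 294 = 1410
ΣP(Year 1)Q(Year 1) = 8×124 + 2×147 = 992 + 294 = 1286
link = 1410/1286 = 1.096423
Link Year 2→Year 3:
ΣP(Year 3)Q(Year 2) = 8×146 + 2×168 = 1168 + 336 = 1504
ΣP(Year 2)Q(Year 2) = 9×146 + 2×168 = 1314 + 336 = 1650
link = 1504/1650 = 0.911515
Link Year 3→Year 4:
ΣP(Year 4)Q(Year 3) = 9×137 + 2×143 = 1233 + 286 = 1519
ΣP(Year 3)Q(Year 3) = 8×137 + 2×143 = 1096 + 286 = 1382
link = 1519/1382 = 1.099132
Chained index = 100 × 1.096423 × 0.911515 × 1.099132 = 109.8479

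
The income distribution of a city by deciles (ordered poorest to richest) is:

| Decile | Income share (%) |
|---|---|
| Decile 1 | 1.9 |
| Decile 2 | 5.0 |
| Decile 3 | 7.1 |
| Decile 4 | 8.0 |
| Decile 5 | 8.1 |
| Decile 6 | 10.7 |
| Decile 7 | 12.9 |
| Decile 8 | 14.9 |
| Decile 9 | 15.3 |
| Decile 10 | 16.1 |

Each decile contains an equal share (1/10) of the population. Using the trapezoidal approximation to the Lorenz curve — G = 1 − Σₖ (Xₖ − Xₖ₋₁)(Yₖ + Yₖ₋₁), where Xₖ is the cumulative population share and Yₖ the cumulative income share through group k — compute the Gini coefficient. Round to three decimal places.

Cumulative income shares Yₖ: 0.0190, 0.0690, 0.1400, 0.2200, 0.3010, 0.4080, 0.5370, 0.6860, 0.8390, 1.0000
Σ (Xₖ−Xₖ₋₁)(Yₖ+Yₖ₋₁) = (1/10)(0.0190+0.0000) + (1/10)(0.0690+0.0190) + (1/10)(0.1400+0.0690) + (1/10)(0.2200+0.1400) + (1/10)(0.3010+0.2200) + (1/10)(0.4080+0.3010) + (1/10)(0.5370+0.4080) + (1/10)(0.6860+0.5370) + (1/10)(0.8390+0.6860) + (1/10)(1.0000+0.8390)
  = 0.0019 + 0.0088 + 0.0209 + 0.0360 + 0.0521 + 0.0709 + 0.0945 + 0.1223 + 0.1525 + 0.1839 = 0.7438
G = 1 − 0.7438 = 0.2562

0.256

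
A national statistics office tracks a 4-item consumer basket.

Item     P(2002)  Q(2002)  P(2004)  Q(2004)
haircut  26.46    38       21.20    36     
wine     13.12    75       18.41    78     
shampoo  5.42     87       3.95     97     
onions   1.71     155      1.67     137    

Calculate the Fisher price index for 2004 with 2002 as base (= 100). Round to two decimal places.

102.53

Laspeyres component (base-period weights):
ΣP(2004)Q(2002) = 21.20×38 + 18.41×75 + 3.95×87 + 1.67×155 = 805.6 + 1380.75 + 343.65 + 258.85 = 2788.85
ΣP(2002)Q(2002) = 26.46×38 + 13.12×75 + 5.42×87 + 1.71×155 = 1005.48 + 984 + 471.54 + 265.05 = 2726.07
L = 2788.85 / 2726.07 × 100 = 102.3029
Paasche component (current-period weights):
ΣP(2004)Q(2004) = 21.20×36 + 18.41×78 + 3.95×97 + 1.67×137 = 763.2 + 1435.98 + 383.15 + 228.79 = 2811.12
ΣP(2002)Q(2004) = 26.46×36 + 13.12×78 + 5.42×97 + 1.71×137 = 952.56 + 1023.36 + 525.74 + 234.27 = 2735.93
P = 2811.12 / 2735.93 × 100 = 102.7482
Fisher = √(L × P) = √(102.3029 × 102.7482) = 102.5254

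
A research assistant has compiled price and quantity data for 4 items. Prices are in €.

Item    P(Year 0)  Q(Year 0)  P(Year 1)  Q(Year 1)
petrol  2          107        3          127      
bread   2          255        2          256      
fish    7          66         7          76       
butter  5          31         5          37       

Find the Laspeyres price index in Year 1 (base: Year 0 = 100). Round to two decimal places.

Laspeyres price index uses base-period quantities as weights.
ΣP(Year 1)·Q(Year 0) = 3×107 + 2×255 + 7×66 + 5×31 = 321 + 510 + 462 + 155 = 1448
ΣP(Year 0)·Q(Year 0) = 2×107 + 2×255 + 7×66 + 5×31 = 214 + 510 + 462 + 155 = 1341
Index = 1448 / 1341 × 100 = 107.9791

107.98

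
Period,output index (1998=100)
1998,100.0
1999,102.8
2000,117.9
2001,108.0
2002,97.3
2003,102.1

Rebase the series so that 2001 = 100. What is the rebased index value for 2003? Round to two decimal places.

Rebased(2003) = 102.1 / 108.0 × 100 = 94.5370

94.54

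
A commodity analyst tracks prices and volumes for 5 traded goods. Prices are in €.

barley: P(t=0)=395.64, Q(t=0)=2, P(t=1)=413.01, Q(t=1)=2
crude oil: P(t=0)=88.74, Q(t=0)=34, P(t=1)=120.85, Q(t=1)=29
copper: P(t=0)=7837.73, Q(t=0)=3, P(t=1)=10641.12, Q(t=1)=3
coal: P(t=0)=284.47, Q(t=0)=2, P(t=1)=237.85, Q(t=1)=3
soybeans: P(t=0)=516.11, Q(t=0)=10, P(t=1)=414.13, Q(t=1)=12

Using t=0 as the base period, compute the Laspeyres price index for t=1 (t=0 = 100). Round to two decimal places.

Laspeyres price index uses base-period quantities as weights.
ΣP(t=1)·Q(t=0) = 413.01×2 + 120.85×34 + 10641.12×3 + 237.85×2 + 414.13×10 = 826.02 + 4108.9 + 31923.36 + 475.7 + 4141.3 = 41475.28
ΣP(t=0)·Q(t=0) = 395.64×2 + 88.74×34 + 7837.73×3 + 284.47×2 + 516.11×10 = 791.28 + 3017.16 + 23513.19 + 568.94 + 5161.1 = 33051.67
Index = 41475.28 / 33051.67 × 100 = 125.4862

125.49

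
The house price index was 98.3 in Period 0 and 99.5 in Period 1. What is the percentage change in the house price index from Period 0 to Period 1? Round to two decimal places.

1.22%

Change = (99.5 − 98.3) / 98.3 × 100
       = 1.2 / 98.3 × 100 = 1.2208%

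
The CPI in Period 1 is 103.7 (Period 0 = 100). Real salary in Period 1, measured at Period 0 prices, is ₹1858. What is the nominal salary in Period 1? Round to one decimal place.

1926.7

Nominal = Real × (Index/100) = 1858 × (103.7/100)
        = 1858 × 1.037 = 1926.7460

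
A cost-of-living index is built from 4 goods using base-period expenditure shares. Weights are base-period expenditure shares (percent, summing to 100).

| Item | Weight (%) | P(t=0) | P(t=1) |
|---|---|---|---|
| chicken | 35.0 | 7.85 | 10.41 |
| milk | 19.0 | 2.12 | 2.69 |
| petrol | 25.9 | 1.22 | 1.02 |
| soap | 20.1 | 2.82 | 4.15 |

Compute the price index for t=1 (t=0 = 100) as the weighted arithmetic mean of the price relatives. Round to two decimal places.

chicken: 35.0 × (10.41/7.85) = 35.0 × 1.326115 = 46.4140
milk: 19.0 × (2.69/2.12) = 19.0 × 1.268868 = 24.1085
petrol: 25.9 × (1.02/1.22) = 25.9 × 0.836066 = 21.6541
soap: 20.1 × (4.15/2.82) = 20.1 × 1.471631 = 29.5798
Index = Σ wᵢ·(p₁ᵢ/p₀ᵢ) = 46.4140 + 24.1085 + 21.6541 + 29.5798 = 121.7564

121.76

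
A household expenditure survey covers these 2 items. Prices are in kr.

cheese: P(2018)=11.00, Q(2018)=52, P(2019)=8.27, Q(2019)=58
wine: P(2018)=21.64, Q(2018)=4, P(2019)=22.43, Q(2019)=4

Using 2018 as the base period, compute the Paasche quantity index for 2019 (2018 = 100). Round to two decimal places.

109.55

Paasche quantity index uses current-period prices as weights.
ΣP(2019)·Q(2019) = 8.27×58 + 22.43×4 = 479.66 + 89.72 = 569.38
ΣP(2019)·Q(2018) = 8.27×52 + 22.43×4 = 430.04 + 89.72 = 519.76
Index = 569.38 / 519.76 × 100 = 109.5467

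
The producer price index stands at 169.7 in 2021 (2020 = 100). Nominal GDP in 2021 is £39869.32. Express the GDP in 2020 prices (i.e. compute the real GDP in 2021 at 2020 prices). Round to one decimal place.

Real = Nominal ÷ (Index/100) = 39869.32 ÷ (169.7/100)
     = 39869.32 ÷ 1.697 = 23494.0012

23494.0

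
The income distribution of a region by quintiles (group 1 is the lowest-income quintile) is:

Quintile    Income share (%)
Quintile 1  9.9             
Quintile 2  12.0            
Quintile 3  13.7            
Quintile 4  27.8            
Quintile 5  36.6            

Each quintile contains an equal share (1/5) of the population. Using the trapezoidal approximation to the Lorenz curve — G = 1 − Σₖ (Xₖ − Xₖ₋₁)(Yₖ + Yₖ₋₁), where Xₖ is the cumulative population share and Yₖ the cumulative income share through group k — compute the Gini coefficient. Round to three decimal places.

0.277

Cumulative income shares Yₖ: 0.0990, 0.2190, 0.3560, 0.6340, 1.0000
Σ (Xₖ−Xₖ₋₁)(Yₖ+Yₖ₋₁) = (1/5)(0.0990+0.0000) + (1/5)(0.2190+0.0990) + (1/5)(0.3560+0.2190) + (1/5)(0.6340+0.3560) + (1/5)(1.0000+0.6340)
  = 0.0198 + 0.0636 + 0.1150 + 0.1980 + 0.3268 = 0.7232
G = 1 − 0.7232 = 0.2768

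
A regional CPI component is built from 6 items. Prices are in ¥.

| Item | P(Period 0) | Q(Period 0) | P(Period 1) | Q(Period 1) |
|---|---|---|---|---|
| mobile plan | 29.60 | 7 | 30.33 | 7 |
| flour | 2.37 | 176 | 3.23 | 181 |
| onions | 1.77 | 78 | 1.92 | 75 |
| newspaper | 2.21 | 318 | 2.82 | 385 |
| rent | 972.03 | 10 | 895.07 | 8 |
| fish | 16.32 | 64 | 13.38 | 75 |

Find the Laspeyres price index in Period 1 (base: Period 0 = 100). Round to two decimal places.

95.13

Laspeyres price index uses base-period quantities as weights.
ΣP(Period 1)·Q(Period 0) = 30.33×7 + 3.23×176 + 1.92×78 + 2.82×318 + 895.07×10 + 13.38×64 = 212.31 + 568.48 + 149.76 + 896.76 + 8950.7 + 856.32 = 11634.33
ΣP(Period 0)·Q(Period 0) = 29.60×7 + 2.37×176 + 1.77×78 + 2.21×318 + 972.03×10 + 16.32×64 = 207.2 + 417.12 + 138.06 + 702.78 + 9720.3 + 1044.48 = 12229.94
Index = 11634.33 / 12229.94 × 100 = 95.1299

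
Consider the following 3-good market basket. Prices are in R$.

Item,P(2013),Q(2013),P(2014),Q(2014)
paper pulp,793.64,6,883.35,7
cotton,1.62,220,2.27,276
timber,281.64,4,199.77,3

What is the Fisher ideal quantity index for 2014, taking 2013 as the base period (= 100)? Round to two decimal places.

Laspeyres component (base-period weights):
ΣP(2013)Q(2014) = 793.64×7 + 1.62×276 + 281.64×3 = 5555.48 + 447.12 + 844.92 = 6847.52
ΣP(2013)Q(2013) = 793.64×6 + 1.62×220 + 281.64×4 = 4761.84 + 356.4 + 1126.56 = 6244.8
L = 6847.52 / 6244.8 × 100 = 109.6516
Paasche component (current-period weights):
ΣP(2014)Q(2014) = 883.35×7 + 2.27×276 + 199.77×3 = 6183.45 + 626.52 + 599.31 = 7409.28
ΣP(2014)Q(2013) = 883.35×6 + 2.27×220 + 199.77×4 = 5300.1 + 499.4 + 799.08 = 6598.58
P = 7409.28 / 6598.58 × 100 = 112.2860
Fisher = √(L × P) = √(109.6516 × 112.2860) = 110.9609

110.96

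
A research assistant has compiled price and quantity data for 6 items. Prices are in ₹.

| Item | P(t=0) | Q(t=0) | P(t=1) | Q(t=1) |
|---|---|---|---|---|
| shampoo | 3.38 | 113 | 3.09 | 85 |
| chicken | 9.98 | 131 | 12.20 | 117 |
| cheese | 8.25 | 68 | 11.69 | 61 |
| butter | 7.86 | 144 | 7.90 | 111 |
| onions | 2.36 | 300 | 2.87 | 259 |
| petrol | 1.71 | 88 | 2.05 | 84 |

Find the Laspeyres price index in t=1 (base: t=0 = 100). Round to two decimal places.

116.05

Laspeyres price index uses base-period quantities as weights.
ΣP(t=1)·Q(t=0) = 3.09×113 + 12.20×131 + 11.69×68 + 7.90×144 + 2.87×300 + 2.05×88 = 349.17 + 1598.2 + 794.92 + 1137.6 + 861 + 180.4 = 4921.29
ΣP(t=0)·Q(t=0) = 3.38×113 + 9.98×131 + 8.25×68 + 7.86×144 + 2.36×300 + 1.71×88 = 381.94 + 1307.38 + 561 + 1131.84 + 708 + 150.48 = 4240.64
Index = 4921.29 / 4240.64 × 100 = 116.0506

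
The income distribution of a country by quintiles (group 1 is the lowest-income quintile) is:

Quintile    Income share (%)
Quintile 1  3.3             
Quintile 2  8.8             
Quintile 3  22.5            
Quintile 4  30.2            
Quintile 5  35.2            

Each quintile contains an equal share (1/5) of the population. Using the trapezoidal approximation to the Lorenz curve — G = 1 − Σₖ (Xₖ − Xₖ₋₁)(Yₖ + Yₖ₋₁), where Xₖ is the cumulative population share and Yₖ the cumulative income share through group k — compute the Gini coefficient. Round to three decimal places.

0.341

Cumulative income shares Yₖ: 0.0330, 0.1210, 0.3460, 0.6480, 1.0000
Σ (Xₖ−Xₖ₋₁)(Yₖ+Yₖ₋₁) = (1/5)(0.0330+0.0000) + (1/5)(0.1210+0.0330) + (1/5)(0.3460+0.1210) + (1/5)(0.6480+0.3460) + (1/5)(1.0000+0.6480)
  = 0.0066 + 0.0308 + 0.0934 + 0.1988 + 0.3296 = 0.6592
G = 1 − 0.6592 = 0.3408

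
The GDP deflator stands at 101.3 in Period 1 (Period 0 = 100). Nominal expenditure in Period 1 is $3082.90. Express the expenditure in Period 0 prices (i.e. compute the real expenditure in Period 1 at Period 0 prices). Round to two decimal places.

3043.34

Real = Nominal ÷ (Index/100) = 3082.90 ÷ (101.3/100)
     = 3082.90 ÷ 1.013 = 3043.3366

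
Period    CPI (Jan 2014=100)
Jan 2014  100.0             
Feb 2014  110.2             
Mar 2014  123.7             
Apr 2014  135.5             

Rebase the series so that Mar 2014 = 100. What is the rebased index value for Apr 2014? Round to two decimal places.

109.54

Rebased(Apr 2014) = 135.5 / 123.7 × 100 = 109.5392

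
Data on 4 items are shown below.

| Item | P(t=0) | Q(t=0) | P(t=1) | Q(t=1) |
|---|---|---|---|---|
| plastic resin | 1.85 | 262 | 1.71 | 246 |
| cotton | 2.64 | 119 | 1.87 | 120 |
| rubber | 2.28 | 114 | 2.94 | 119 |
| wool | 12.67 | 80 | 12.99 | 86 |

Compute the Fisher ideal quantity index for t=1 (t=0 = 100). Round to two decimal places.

103.10

Laspeyres component (base-period weights):
ΣP(t=0)Q(t=1) = 1.85×246 + 2.64×120 + 2.28×119 + 12.67×86 = 455.1 + 316.8 + 271.32 + 1089.62 = 2132.84
ΣP(t=0)Q(t=0) = 1.85×262 + 2.64×119 + 2.28×114 + 12.67×80 = 484.7 + 314.16 + 259.92 + 1013.6 = 2072.38
L = 2132.84 / 2072.38 × 100 = 102.9174
Paasche component (current-period weights):
ΣP(t=1)Q(t=1) = 1.71×246 + 1.87×120 + 2.94×119 + 12.99×86 = 420.66 + 224.4 + 349.86 + 1117.14 = 2112.06
ΣP(t=1)Q(t=0) = 1.71×262 + 1.87×119 + 2.94×114 + 12.99×80 = 448.02 + 222.53 + 335.16 + 1039.2 = 2044.91
P = 2112.06 / 2044.91 × 100 = 103.2838
Fisher = √(L × P) = √(102.9174 × 103.2838) = 103.1004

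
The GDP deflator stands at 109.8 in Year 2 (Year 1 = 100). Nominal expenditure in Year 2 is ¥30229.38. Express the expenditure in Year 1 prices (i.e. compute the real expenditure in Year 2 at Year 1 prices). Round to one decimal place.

Real = Nominal ÷ (Index/100) = 30229.38 ÷ (109.8/100)
     = 30229.38 ÷ 1.098 = 27531.3115

27531.3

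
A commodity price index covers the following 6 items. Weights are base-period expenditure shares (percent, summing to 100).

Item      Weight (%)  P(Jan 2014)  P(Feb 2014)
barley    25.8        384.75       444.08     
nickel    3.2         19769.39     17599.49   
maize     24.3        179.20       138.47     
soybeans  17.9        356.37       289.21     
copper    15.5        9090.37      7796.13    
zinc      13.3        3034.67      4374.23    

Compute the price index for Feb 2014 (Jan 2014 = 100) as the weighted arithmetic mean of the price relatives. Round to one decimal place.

barley: 25.8 × (444.08/384.75) = 25.8 × 1.154204 = 29.7785
nickel: 3.2 × (17599.49/19769.39) = 3.2 × 0.890239 = 2.8488
maize: 24.3 × (138.47/179.20) = 24.3 × 0.772712 = 18.7769
soybeans: 17.9 × (289.21/356.37) = 17.9 × 0.811544 = 14.5266
copper: 15.5 × (7796.13/9090.37) = 15.5 × 0.857625 = 13.2932
zinc: 13.3 × (4374.23/3034.67) = 13.3 × 1.441419 = 19.1709
Index = Σ wᵢ·(p₁ᵢ/p₀ᵢ) = 29.7785 + 2.8488 + 18.7769 + 14.5266 + 13.2932 + 19.1709 = 98.3948

98.4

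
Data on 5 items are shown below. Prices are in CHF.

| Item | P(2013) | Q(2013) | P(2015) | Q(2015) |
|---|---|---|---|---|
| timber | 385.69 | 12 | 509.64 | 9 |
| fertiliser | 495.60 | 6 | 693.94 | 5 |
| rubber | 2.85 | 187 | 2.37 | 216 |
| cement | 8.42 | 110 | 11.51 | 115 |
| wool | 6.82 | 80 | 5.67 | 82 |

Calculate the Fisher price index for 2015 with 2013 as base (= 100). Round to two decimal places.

128.75

Laspeyres component (base-period weights):
ΣP(2015)Q(2013) = 509.64×12 + 693.94×6 + 2.37×187 + 11.51×110 + 5.67×80 = 6115.68 + 4163.64 + 443.19 + 1266.1 + 453.6 = 12442.21
ΣP(2013)Q(2013) = 385.69×12 + 495.60×6 + 2.85×187 + 8.42×110 + 6.82×80 = 4628.28 + 2973.6 + 532.95 + 926.2 + 545.6 = 9606.63
L = 12442.21 / 9606.63 × 100 = 129.5169
Paasche component (current-period weights):
ΣP(2015)Q(2015) = 509.64×9 + 693.94×5 + 2.37×216 + 11.51×115 + 5.67×82 = 4586.76 + 3469.7 + 511.92 + 1323.65 + 464.94 = 10356.97
ΣP(2013)Q(2015) = 385.69×9 + 495.60×5 + 2.85×216 + 8.42×115 + 6.82×82 = 3471.21 + 2478 + 615.6 + 968.3 + 559.24 = 8092.35
P = 10356.97 / 8092.35 × 100 = 127.9847
Fisher = √(L × P) = √(129.5169 × 127.9847) = 128.7485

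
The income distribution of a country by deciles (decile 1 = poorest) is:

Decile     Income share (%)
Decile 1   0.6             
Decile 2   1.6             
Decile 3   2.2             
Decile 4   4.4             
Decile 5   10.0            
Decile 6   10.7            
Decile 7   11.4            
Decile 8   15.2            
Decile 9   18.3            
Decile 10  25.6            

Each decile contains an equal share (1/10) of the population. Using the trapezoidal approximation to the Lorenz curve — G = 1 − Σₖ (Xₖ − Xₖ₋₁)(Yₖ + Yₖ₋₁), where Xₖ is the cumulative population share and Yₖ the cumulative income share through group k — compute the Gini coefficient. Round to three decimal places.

Cumulative income shares Yₖ: 0.0060, 0.0220, 0.0440, 0.0880, 0.1880, 0.2950, 0.4090, 0.5610, 0.7440, 1.0000
Σ (Xₖ−Xₖ₋₁)(Yₖ+Yₖ₋₁) = (1/10)(0.0060+0.0000) + (1/10)(0.0220+0.0060) + (1/10)(0.0440+0.0220) + (1/10)(0.0880+0.0440) + (1/10)(0.1880+0.0880) + (1/10)(0.2950+0.1880) + (1/10)(0.4090+0.2950) + (1/10)(0.5610+0.4090) + (1/10)(0.7440+0.5610) + (1/10)(1.0000+0.7440)
  = 0.0006 + 0.0028 + 0.0066 + 0.0132 + 0.0276 + 0.0483 + 0.0704 + 0.0970 + 0.1305 + 0.1744 = 0.5714
G = 1 − 0.5714 = 0.4286

0.429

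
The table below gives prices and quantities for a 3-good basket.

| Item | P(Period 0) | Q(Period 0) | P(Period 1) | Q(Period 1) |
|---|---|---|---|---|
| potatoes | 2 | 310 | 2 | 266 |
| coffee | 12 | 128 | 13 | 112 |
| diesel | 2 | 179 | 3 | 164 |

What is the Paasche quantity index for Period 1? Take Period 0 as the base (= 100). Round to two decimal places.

87.91

Paasche quantity index uses current-period prices as weights.
ΣP(Period 1)·Q(Period 1) = 2×266 + 13×112 + 3×164 = 532 + 1456 + 492 = 2480
ΣP(Period 1)·Q(Period 0) = 2×310 + 13×128 + 3×179 = 620 + 1664 + 537 = 2821
Index = 2480 / 2821 × 100 = 87.9121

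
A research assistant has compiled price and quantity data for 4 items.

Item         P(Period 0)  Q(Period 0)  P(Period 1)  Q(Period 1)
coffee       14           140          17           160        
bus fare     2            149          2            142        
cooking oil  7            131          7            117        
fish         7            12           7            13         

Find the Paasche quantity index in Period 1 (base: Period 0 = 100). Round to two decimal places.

106.39

Paasche quantity index uses current-period prices as weights.
ΣP(Period 1)·Q(Period 1) = 17×160 + 2×142 + 7×117 + 7×13 = 2720 + 284 + 819 + 91 = 3914
ΣP(Period 1)·Q(Period 0) = 17×140 + 2×149 + 7×131 + 7×12 = 2380 + 298 + 917 + 84 = 3679
Index = 3914 / 3679 × 100 = 106.3876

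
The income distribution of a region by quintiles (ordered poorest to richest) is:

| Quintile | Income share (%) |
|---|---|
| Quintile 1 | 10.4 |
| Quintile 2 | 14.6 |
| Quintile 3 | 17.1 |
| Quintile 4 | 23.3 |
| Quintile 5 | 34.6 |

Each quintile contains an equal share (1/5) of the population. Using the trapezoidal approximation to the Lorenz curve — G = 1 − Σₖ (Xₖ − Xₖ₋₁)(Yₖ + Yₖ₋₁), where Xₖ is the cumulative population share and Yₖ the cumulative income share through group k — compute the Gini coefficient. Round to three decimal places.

0.228

Cumulative income shares Yₖ: 0.1040, 0.2500, 0.4210, 0.6540, 1.0000
Σ (Xₖ−Xₖ₋₁)(Yₖ+Yₖ₋₁) = (1/5)(0.1040+0.0000) + (1/5)(0.2500+0.1040) + (1/5)(0.4210+0.2500) + (1/5)(0.6540+0.4210) + (1/5)(1.0000+0.6540)
  = 0.0208 + 0.0708 + 0.1342 + 0.2150 + 0.3308 = 0.7716
G = 1 − 0.7716 = 0.2284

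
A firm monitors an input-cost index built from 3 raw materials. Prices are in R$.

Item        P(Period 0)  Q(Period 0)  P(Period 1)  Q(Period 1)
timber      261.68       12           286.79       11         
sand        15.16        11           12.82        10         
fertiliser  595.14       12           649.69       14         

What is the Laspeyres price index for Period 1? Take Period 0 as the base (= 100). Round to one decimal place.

Laspeyres price index uses base-period quantities as weights.
ΣP(Period 1)·Q(Period 0) = 286.79×12 + 12.82×11 + 649.69×12 = 3441.48 + 141.02 + 7796.28 = 11378.78
ΣP(Period 0)·Q(Period 0) = 261.68×12 + 15.16×11 + 595.14×12 = 3140.16 + 166.76 + 7141.68 = 10448.6
Index = 11378.78 / 10448.6 × 100 = 108.9024

108.9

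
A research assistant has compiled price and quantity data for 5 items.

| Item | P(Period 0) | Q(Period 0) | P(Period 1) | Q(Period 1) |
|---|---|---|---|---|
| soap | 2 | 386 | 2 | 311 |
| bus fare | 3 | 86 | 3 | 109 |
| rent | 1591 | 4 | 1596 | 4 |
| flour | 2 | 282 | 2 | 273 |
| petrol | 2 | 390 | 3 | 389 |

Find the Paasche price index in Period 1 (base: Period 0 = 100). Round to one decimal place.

Paasche price index uses current-period quantities as weights.
ΣP(Period 1)·Q(Period 1) = 2×311 + 3×109 + 1596×4 + 2×273 + 3×389 = 622 + 327 + 6384 + 546 + 1167 = 9046
ΣP(Period 0)·Q(Period 1) = 2×311 + 3×109 + 1591×4 + 2×273 + 2×389 = 622 + 327 + 6364 + 546 + 778 = 8637
Index = 9046 / 8637 × 100 = 104.7354

104.7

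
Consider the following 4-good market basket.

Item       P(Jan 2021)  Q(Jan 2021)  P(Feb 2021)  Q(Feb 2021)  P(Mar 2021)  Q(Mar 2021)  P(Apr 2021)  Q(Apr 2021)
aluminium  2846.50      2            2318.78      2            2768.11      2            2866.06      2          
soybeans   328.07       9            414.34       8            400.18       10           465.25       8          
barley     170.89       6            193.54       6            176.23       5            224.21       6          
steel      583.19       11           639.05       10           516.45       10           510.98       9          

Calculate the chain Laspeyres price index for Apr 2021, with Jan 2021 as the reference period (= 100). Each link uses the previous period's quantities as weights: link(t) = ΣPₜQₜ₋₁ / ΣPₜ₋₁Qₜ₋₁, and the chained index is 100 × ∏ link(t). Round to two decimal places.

Link Jan 2021→Feb 2021:
ΣP(Feb 2021)Q(Jan 2021) = 2318.78×2 + 414.34×9 + 193.54×6 + 639.05×11 = 4637.56 + 3729.06 + 1161.24 + 7029.55 = 16557.41
ΣP(Jan 2021)Q(Jan 2021) = 2846.50×2 + 328.07×9 + 170.89×6 + 583.19×11 = 5693 + 2952.63 + 1025.34 + 6415.09 = 16086.06
link = 16557.41/16086.06 = 1.029302
Link Feb 2021→Mar 2021:
ΣP(Mar 2021)Q(Feb 2021) = 2768.11×2 + 400.18×8 + 176.23×6 + 516.45×10 = 5536.22 + 3201.44 + 1057.38 + 5164.5 = 14959.54
ΣP(Feb 2021)Q(Feb 2021) = 2318.78×2 + 414.34×8 + 193.54×6 + 639.05×10 = 4637.56 + 3314.72 + 1161.24 + 6390.5 = 15504.02
link = 14959.54/15504.02 = 0.964881
Link Mar 2021→Apr 2021:
ΣP(Apr 2021)Q(Mar 2021) = 2866.06×2 + 465.25×10 + 224.21×5 + 510.98×10 = 5732.12 + 4652.5 + 1121.05 + 5109.8 = 16615.47
ΣP(Mar 2021)Q(Mar 2021) = 2768.11×2 + 400.18×10 + 176.23×5 + 516.45×10 = 5536.22 + 4001.8 + 881.15 + 5164.5 = 15583.67
link = 16615.47/15583.67 = 1.066210
Chained index = 100 × 1.029302 × 0.964881 × 1.066210 = 105.8911

105.89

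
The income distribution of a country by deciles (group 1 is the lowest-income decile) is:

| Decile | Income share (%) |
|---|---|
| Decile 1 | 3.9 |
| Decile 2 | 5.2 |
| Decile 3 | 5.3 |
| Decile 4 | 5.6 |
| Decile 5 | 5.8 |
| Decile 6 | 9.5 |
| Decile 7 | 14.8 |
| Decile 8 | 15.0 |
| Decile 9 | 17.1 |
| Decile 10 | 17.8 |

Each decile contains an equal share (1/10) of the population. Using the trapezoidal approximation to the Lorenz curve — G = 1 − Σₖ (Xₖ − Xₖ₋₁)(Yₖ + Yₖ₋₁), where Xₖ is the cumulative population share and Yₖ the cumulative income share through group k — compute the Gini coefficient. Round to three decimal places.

0.288

Cumulative income shares Yₖ: 0.0390, 0.0910, 0.1440, 0.2000, 0.2580, 0.3530, 0.5010, 0.6510, 0.8220, 1.0000
Σ (Xₖ−Xₖ₋₁)(Yₖ+Yₖ₋₁) = (1/10)(0.0390+0.0000) + (1/10)(0.0910+0.0390) + (1/10)(0.1440+0.0910) + (1/10)(0.2000+0.1440) + (1/10)(0.2580+0.2000) + (1/10)(0.3530+0.2580) + (1/10)(0.5010+0.3530) + (1/10)(0.6510+0.5010) + (1/10)(0.8220+0.6510) + (1/10)(1.0000+0.8220)
  = 0.0039 + 0.0130 + 0.0235 + 0.0344 + 0.0458 + 0.0611 + 0.0854 + 0.1152 + 0.1473 + 0.1822 = 0.7118
G = 1 − 0.7118 = 0.2882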